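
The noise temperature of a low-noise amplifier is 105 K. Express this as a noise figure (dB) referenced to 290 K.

F = 1 + T_e/T₀ = 1 + 105/290 = 1.36207
NF = 10 log₁₀(1.36207) = 1.34 dB

1.34 dB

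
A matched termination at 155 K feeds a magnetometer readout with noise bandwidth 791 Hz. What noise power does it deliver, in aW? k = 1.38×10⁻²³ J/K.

P_n = kTB = 1.38×10⁻²³ × 155 × 7.91×10² = 1.69×10⁻¹⁸ W = 1.69 aW

1.69 aW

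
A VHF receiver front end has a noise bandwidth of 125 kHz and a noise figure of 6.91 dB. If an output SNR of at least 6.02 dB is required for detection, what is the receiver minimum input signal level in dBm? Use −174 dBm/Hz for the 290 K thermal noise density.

−110.1 dBm

Sensitivity = −174 + 10 log₁₀(B) + NF + SNR_min
= −174 + 50.97 + 6.91 + 6.02
= −110.10 dBm → −110.1 dBm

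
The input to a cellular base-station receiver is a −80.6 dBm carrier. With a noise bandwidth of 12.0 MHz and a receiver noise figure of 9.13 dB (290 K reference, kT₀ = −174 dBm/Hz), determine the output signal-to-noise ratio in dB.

Noise floor: N = −174 + 10 log₁₀(B) + NF
10 log₁₀(1.20×10⁷) = 70.79 dB
N = −174 + 70.79 + 9.13 = −94.08 dBm
SNR = P_sig − N = −80.6 − (−94.08) = 13.48 dB → 13.5 dB

13.5 dB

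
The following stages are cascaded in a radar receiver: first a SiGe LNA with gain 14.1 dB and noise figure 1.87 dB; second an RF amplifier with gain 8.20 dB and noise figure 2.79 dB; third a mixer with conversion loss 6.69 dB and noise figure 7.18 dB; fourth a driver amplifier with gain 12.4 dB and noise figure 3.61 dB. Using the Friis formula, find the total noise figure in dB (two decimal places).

2.13 dB

Convert to linear (a loss of L dB is a gain of −L dB): F_i = 10^(NF_i/10), G_i = 10^(G_i,dB/10)
  Stage 1: F_1 = 10^(1.87/10) = 1.538, G_1 = 10^(14.1/10) = 25.70
  Stage 2: F_2 = 10^(2.79/10) = 1.901, G_2 = 10^(8.20/10) = 6.607
  Stage 3: F_3 = 10^(7.18/10) = 5.224, G_3 = 10^(−6.69/10) = 0.2143
  Stage 4: F_4 = 10^(3.61/10) = 2.296, G_4 = 10^(12.4/10) = 17.38
Friis cascade:
  F = 1.538 + (1.901 − 1)/25.70 + (5.224 − 1)/169.8 + (2.296 − 1)/36.39 = 1.634
NF = 10 log₁₀(1.634) = 2.13 dB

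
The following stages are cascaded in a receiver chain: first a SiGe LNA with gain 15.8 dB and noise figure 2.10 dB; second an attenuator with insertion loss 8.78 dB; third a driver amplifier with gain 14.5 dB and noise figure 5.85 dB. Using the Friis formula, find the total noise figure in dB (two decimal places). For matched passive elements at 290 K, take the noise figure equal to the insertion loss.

3.73 dB

Convert to linear (a loss of L dB is a gain of −L dB): F_i = 10^(NF_i/10), G_i = 10^(G_i,dB/10)
  Stage 1: F_1 = 10^(2.10/10) = 1.622, G_1 = 10^(15.8/10) = 38.02
  Stage 2: F_2 = 10^(8.78/10) = 7.551, G_2 = 10^(−8.78/10) = 0.1324
  Stage 3: F_3 = 10^(5.85/10) = 3.846, G_3 = 10^(14.5/10) = 28.18
Friis cascade:
  F = 1.622 + (7.551 − 1)/38.02 + (3.846 − 1)/5.035 = 2.359
NF = 10 log₁₀(2.359) = 3.73 dB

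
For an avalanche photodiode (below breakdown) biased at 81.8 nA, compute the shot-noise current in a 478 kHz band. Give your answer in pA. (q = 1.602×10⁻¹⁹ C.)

112 pA

I_n = √(2qI·B)
2qI·B = 2 × 1.602×10⁻¹⁹ × 8.18×10⁻⁸ × 4.78×10⁵ = 1.25×10⁻²⁰ A²
I_n = √(1.25×10⁻²⁰) = 1.12×10⁻¹⁰ A = 112 pA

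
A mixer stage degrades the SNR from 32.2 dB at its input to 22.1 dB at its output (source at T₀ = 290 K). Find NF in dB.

NF (dB) = SNR_in(dB) − SNR_out(dB) when the source is at T₀
NF = 32.2 − 22.1 = 10.1 dB

10.1 dB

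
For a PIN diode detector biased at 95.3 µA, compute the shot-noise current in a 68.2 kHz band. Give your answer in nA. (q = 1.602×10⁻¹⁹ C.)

1.44 nA

I_n = √(2qI·B)
2qI·B = 2 × 1.602×10⁻¹⁹ × 9.53×10⁻⁵ × 6.82×10⁴ = 2.08×10⁻¹⁸ A²
I_n = √(2.08×10⁻¹⁸) = 1.44×10⁻⁹ A = 1.44 nA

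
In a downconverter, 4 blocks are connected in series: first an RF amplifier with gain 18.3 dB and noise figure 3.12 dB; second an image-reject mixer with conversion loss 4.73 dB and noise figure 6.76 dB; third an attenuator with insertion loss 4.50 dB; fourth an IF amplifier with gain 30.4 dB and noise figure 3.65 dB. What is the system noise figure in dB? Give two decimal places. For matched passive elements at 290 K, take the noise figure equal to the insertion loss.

3.71 dB

Convert to linear (a loss of L dB is a gain of −L dB): F_i = 10^(NF_i/10), G_i = 10^(G_i,dB/10)
  Stage 1: F_1 = 10^(3.12/10) = 2.051, G_1 = 10^(18.3/10) = 67.61
  Stage 2: F_2 = 10^(6.76/10) = 4.742, G_2 = 10^(−4.73/10) = 0.3365
  Stage 3: F_3 = 10^(4.50/10) = 2.818, G_3 = 10^(−4.50/10) = 0.3548
  Stage 4: F_4 = 10^(3.65/10) = 2.317, G_4 = 10^(30.4/10) = 1096
Friis cascade:
  F = 2.051 + (4.742 − 1)/67.61 + (2.818 − 1)/22.75 + (2.317 − 1)/8.072 = 2.350
NF = 10 log₁₀(2.350) = 3.71 dB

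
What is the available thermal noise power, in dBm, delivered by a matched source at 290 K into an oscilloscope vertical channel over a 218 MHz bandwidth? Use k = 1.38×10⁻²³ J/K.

P_n = kTB = 1.38×10⁻²³ × 290 × 2.18×10⁸ = 8.72×10⁻¹³ W
In dBm: 10 log₁₀(8.72×10⁻¹³ / 10⁻³) = −90.6 dBm

−90.6 dBm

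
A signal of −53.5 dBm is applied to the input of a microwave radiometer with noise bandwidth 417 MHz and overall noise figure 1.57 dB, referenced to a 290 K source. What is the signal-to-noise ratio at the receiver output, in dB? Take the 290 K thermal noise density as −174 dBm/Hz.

32.7 dB

Noise floor: N = −174 + 10 log₁₀(B) + NF
10 log₁₀(4.17×10⁸) = 86.2 dB
N = −174 + 86.2 + 1.57 = −86.23 dBm
SNR = P_sig − N = −53.5 − (−86.23) = 32.73 dB → 32.7 dB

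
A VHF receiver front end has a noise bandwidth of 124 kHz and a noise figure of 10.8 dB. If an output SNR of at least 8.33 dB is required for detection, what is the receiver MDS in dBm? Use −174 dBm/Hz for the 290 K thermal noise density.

Sensitivity = −174 + 10 log₁₀(B) + NF + SNR_min
= −174 + 50.93 + 10.8 + 8.33
= −103.94 dBm → −103.9 dBm

−103.9 dBm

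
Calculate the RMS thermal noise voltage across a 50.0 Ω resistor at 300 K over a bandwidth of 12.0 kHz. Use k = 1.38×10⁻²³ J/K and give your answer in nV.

99.7 nV

V_n = √(4kTRB)
4kTRB = 4 × 1.38×10⁻²³ × 300 × 5.00×10¹ × 1.20×10⁴ = 9.94×10⁻¹⁵ V²
V_n = √(9.94×10⁻¹⁵) = 9.97×10⁻⁸ V = 99.7 nV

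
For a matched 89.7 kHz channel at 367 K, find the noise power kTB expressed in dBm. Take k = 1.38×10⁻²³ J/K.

P_n = kTB = 1.38×10⁻²³ × 367 × 8.97×10⁴ = 4.54×10⁻¹⁶ W
In dBm: 10 log₁₀(4.54×10⁻¹⁶ / 10⁻³) = −123.4 dBm

−123.4 dBm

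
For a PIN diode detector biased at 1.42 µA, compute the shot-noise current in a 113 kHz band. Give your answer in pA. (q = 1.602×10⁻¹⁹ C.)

I_n = √(2qI·B)
2qI·B = 2 × 1.602×10⁻¹⁹ × 1.42×10⁻⁶ × 1.13×10⁵ = 5.14×10⁻²⁰ A²
I_n = √(5.14×10⁻²⁰) = 2.27×10⁻¹⁰ A = 227 pA

227 pA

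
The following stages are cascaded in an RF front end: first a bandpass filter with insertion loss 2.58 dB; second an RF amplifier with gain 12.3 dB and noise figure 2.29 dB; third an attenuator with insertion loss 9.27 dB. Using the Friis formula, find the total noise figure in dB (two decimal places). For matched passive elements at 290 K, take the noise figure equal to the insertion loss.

5.87 dB

Convert to linear (a loss of L dB is a gain of −L dB): F_i = 10^(NF_i/10), G_i = 10^(G_i,dB/10)
  Stage 1: F_1 = 10^(2.58/10) = 1.811, G_1 = 10^(−2.58/10) = 0.5521
  Stage 2: F_2 = 10^(2.29/10) = 1.694, G_2 = 10^(12.3/10) = 16.98
  Stage 3: F_3 = 10^(9.27/10) = 8.453, G_3 = 10^(−9.27/10) = 0.1183
Friis cascade:
  F = 1.811 + (1.694 − 1)/0.5521 + (8.453 − 1)/9.376 = 3.864
NF = 10 log₁₀(3.864) = 5.87 dB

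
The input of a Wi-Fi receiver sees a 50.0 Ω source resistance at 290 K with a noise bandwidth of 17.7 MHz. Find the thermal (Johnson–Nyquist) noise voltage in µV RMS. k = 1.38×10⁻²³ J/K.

3.76 µV

V_n = √(4kTRB)
4kTRB = 4 × 1.38×10⁻²³ × 290 × 5.00×10¹ × 1.77×10⁷ = 1.42×10⁻¹¹ V²
V_n = √(1.42×10⁻¹¹) = 3.76×10⁻⁶ V = 3.76 µV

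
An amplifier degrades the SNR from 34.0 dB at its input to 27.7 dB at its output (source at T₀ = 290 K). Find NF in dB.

NF (dB) = SNR_in(dB) − SNR_out(dB) when the source is at T₀
NF = 34.0 − 27.7 = 6.3 dB

6.3 dB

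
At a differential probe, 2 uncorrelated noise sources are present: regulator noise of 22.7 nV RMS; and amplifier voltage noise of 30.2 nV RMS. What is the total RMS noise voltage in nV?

37.8 nV

Uncorrelated sources add in power (mean-square): V_tot = √(ΣV_i²)
V_tot = √[(2.27×10⁻⁸)² + (3.02×10⁻⁸)²] = 3.78×10⁻⁸ V = 37.8 nV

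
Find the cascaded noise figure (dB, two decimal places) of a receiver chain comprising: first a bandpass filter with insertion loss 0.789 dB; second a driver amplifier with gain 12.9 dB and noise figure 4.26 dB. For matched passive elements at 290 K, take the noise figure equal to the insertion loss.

5.05 dB

Convert to linear (a loss of L dB is a gain of −L dB): F_i = 10^(NF_i/10), G_i = 10^(G_i,dB/10)
  Stage 1: F_1 = 10^(0.789/10) = 1.199, G_1 = 10^(−0.789/10) = 0.8339
  Stage 2: F_2 = 10^(4.26/10) = 2.667, G_2 = 10^(12.9/10) = 19.50
Friis cascade:
  F = 1.199 + (2.667 − 1)/0.8339 = 3.198
NF = 10 log₁₀(3.198) = 5.05 dB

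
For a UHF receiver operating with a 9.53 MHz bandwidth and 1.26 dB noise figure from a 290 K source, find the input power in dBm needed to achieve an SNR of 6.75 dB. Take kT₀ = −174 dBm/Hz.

−96.2 dBm

Sensitivity = −174 + 10 log₁₀(B) + NF + SNR_min
= −174 + 69.79 + 1.26 + 6.75
= −96.20 dBm → −96.2 dBm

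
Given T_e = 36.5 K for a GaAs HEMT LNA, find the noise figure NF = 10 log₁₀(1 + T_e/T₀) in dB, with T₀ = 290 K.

F = 1 + T_e/T₀ = 1 + 36.5/290 = 1.12586
NF = 10 log₁₀(1.12586) = 0.515 dB

0.515 dB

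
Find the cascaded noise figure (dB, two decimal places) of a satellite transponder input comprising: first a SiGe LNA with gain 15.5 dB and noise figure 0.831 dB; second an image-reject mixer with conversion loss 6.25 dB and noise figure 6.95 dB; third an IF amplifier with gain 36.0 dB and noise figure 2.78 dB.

Convert to linear (a loss of L dB is a gain of −L dB): F_i = 10^(NF_i/10), G_i = 10^(G_i,dB/10)
  Stage 1: F_1 = 10^(0.831/10) = 1.211, G_1 = 10^(15.5/10) = 35.48
  Stage 2: F_2 = 10^(6.95/10) = 4.955, G_2 = 10^(−6.25/10) = 0.2371
  Stage 3: F_3 = 10^(2.78/10) = 1.897, G_3 = 10^(36.0/10) = 3981
Friis cascade:
  F = 1.211 + (4.955 − 1)/35.48 + (1.897 − 1)/8.414 = 1.429
NF = 10 log₁₀(1.429) = 1.55 dB

1.55 dB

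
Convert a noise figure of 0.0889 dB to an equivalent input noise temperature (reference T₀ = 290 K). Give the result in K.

6.00 K

F = 10^(0.0889/10) = 1.02068
T_e = (F − 1)·T₀ = (1.02068 − 1) × 290 = 6.00 K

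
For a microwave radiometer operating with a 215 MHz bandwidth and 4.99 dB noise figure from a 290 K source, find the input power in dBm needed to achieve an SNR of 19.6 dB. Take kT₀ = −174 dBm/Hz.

−66.1 dBm

Sensitivity = −174 + 10 log₁₀(B) + NF + SNR_min
= −174 + 83.32 + 4.99 + 19.6
= −66.09 dBm → −66.1 dBm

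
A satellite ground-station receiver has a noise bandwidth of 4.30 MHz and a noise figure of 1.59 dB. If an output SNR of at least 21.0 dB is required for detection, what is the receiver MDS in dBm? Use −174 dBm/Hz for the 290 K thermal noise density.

Sensitivity = −174 + 10 log₁₀(B) + NF + SNR_min
= −174 + 66.33 + 1.59 + 21.0
= −85.08 dBm → −85.1 dBm

−85.1 dBm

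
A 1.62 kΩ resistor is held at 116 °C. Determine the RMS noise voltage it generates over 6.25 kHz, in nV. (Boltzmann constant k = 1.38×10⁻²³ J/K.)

466 nV

T = 116 °C + 273.15 = 389.15 K
V_n = √(4kTRB)
4kTRB = 4 × 1.38×10⁻²³ × 389.15 × 1.62×10³ × 6.25×10³ = 2.17×10⁻¹³ V²
V_n = √(2.17×10⁻¹³) = 4.66×10⁻⁷ V = 466 nV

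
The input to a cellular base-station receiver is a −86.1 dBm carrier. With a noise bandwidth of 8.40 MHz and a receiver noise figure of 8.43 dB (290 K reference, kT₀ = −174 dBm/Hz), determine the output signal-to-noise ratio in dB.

10.2 dB

Noise floor: N = −174 + 10 log₁₀(B) + NF
10 log₁₀(8.40×10⁶) = 69.24 dB
N = −174 + 69.24 + 8.43 = −96.33 dBm
SNR = P_sig − N = −86.1 − (−96.33) = 10.23 dB → 10.2 dB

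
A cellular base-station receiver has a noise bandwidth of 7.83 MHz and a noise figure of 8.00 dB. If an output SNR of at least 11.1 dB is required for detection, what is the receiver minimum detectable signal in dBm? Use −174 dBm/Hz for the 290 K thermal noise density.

−86.0 dBm

Sensitivity = −174 + 10 log₁₀(B) + NF + SNR_min
= −174 + 68.94 + 8.00 + 11.1
= −85.96 dBm → −86.0 dBm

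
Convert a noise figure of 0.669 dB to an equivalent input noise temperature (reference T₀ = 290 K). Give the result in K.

48.3 K

F = 10^(0.669/10) = 1.16654
T_e = (F − 1)·T₀ = (1.16654 − 1) × 290 = 48.3 K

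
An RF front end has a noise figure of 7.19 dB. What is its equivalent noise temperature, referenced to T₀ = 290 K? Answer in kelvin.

F = 10^(7.19/10) = 5.236
T_e = (F − 1)·T₀ = (5.236 − 1) × 290 = 1228 K

1228 K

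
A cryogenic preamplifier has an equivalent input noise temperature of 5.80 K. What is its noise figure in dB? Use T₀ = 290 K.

0.086 dB

F = 1 + T_e/T₀ = 1 + 5.80/290 = 1.02
NF = 10 log₁₀(1.02) = 0.086 dB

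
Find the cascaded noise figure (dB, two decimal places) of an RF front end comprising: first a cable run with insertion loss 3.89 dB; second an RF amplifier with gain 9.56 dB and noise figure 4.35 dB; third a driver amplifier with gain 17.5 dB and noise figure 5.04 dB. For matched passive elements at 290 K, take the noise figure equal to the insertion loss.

8.61 dB

Convert to linear (a loss of L dB is a gain of −L dB): F_i = 10^(NF_i/10), G_i = 10^(G_i,dB/10)
  Stage 1: F_1 = 10^(3.89/10) = 2.449, G_1 = 10^(−3.89/10) = 0.4083
  Stage 2: F_2 = 10^(4.35/10) = 2.723, G_2 = 10^(9.56/10) = 9.036
  Stage 3: F_3 = 10^(5.04/10) = 3.192, G_3 = 10^(17.5/10) = 56.23
Friis cascade:
  F = 2.449 + (2.723 − 1)/0.4083 + (3.192 − 1)/3.690 = 7.262
NF = 10 log₁₀(7.262) = 8.61 dB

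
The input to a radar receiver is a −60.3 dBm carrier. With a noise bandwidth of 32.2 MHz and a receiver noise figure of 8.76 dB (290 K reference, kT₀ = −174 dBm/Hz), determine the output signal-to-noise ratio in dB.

Noise floor: N = −174 + 10 log₁₀(B) + NF
10 log₁₀(3.22×10⁷) = 75.08 dB
N = −174 + 75.08 + 8.76 = −90.16 dBm
SNR = P_sig − N = −60.3 − (−90.16) = 29.86 dB → 29.9 dB

29.9 dB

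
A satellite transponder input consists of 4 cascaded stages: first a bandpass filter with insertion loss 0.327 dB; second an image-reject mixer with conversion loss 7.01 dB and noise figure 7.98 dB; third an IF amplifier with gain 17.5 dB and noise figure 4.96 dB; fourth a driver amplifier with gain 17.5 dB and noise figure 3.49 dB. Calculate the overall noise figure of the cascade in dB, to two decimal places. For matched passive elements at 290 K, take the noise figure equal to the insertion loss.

Convert to linear (a loss of L dB is a gain of −L dB): F_i = 10^(NF_i/10), G_i = 10^(G_i,dB/10)
  Stage 1: F_1 = 10^(0.327/10) = 1.078, G_1 = 10^(−0.327/10) = 0.9275
  Stage 2: F_2 = 10^(7.98/10) = 6.281, G_2 = 10^(−7.01/10) = 0.1991
  Stage 3: F_3 = 10^(4.96/10) = 3.133, G_3 = 10^(17.5/10) = 56.23
  Stage 4: F_4 = 10^(3.49/10) = 2.234, G_4 = 10^(17.5/10) = 56.23
Friis cascade:
  F = 1.078 + (6.281 − 1)/0.9275 + (3.133 − 1)/0.1846 + (2.234 − 1)/10.38 = 18.44
NF = 10 log₁₀(18.44) = 12.66 dB

12.66 dB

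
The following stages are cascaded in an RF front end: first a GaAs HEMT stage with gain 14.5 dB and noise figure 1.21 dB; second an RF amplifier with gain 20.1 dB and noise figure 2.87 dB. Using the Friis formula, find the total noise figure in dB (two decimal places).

Convert to linear (a loss of L dB is a gain of −L dB): F_i = 10^(NF_i/10), G_i = 10^(G_i,dB/10)
  Stage 1: F_1 = 10^(1.21/10) = 1.321, G_1 = 10^(14.5/10) = 28.18
  Stage 2: F_2 = 10^(2.87/10) = 1.936, G_2 = 10^(20.1/10) = 102.3
Friis cascade:
  F = 1.321 + (1.936 − 1)/28.18 = 1.355
NF = 10 log₁₀(1.355) = 1.32 dB

1.32 dB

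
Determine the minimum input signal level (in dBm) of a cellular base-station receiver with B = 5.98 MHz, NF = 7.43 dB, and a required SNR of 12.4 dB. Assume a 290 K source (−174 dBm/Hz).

−86.4 dBm

Sensitivity = −174 + 10 log₁₀(B) + NF + SNR_min
= −174 + 67.77 + 7.43 + 12.4
= −86.40 dBm → −86.4 dBm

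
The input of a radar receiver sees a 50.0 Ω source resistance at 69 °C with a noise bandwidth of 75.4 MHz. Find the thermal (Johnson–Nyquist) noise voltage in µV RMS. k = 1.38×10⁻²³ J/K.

8.44 µV

T = 69 °C + 273.15 = 342.15 K
V_n = √(4kTRB)
4kTRB = 4 × 1.38×10⁻²³ × 342.15 × 5.00×10¹ × 7.54×10⁷ = 7.12×10⁻¹¹ V²
V_n = √(7.12×10⁻¹¹) = 8.44×10⁻⁶ V = 8.44 µV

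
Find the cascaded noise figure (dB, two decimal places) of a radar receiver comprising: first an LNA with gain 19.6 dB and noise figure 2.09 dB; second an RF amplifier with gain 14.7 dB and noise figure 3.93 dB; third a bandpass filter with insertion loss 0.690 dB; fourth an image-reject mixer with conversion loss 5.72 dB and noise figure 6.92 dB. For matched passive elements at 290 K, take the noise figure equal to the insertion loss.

Convert to linear (a loss of L dB is a gain of −L dB): F_i = 10^(NF_i/10), G_i = 10^(G_i,dB/10)
  Stage 1: F_1 = 10^(2.09/10) = 1.618, G_1 = 10^(19.6/10) = 91.20
  Stage 2: F_2 = 10^(3.93/10) = 2.472, G_2 = 10^(14.7/10) = 29.51
  Stage 3: F_3 = 10^(0.690/10) = 1.172, G_3 = 10^(−0.690/10) = 0.8531
  Stage 4: F_4 = 10^(6.92/10) = 4.920, G_4 = 10^(−5.72/10) = 0.2679
Friis cascade:
  F = 1.618 + (2.472 − 1)/91.20 + (1.172 − 1)/2692 + (4.920 − 1)/2296 = 1.636
NF = 10 log₁₀(1.636) = 2.14 dB

2.14 dB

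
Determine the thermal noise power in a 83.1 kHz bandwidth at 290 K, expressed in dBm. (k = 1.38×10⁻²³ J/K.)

P_n = kTB = 1.38×10⁻²³ × 290 × 8.31×10⁴ = 3.33×10⁻¹⁶ W
In dBm: 10 log₁₀(3.33×10⁻¹⁶ / 10⁻³) = −124.8 dBm

−124.8 dBm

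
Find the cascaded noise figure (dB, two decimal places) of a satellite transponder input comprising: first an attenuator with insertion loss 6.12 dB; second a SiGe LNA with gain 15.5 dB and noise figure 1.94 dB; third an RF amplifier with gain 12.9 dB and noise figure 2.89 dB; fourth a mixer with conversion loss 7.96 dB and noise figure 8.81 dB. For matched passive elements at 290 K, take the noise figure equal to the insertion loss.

8.16 dB

Convert to linear (a loss of L dB is a gain of −L dB): F_i = 10^(NF_i/10), G_i = 10^(G_i,dB/10)
  Stage 1: F_1 = 10^(6.12/10) = 4.093, G_1 = 10^(−6.12/10) = 0.2443
  Stage 2: F_2 = 10^(1.94/10) = 1.563, G_2 = 10^(15.5/10) = 35.48
  Stage 3: F_3 = 10^(2.89/10) = 1.945, G_3 = 10^(12.9/10) = 19.50
  Stage 4: F_4 = 10^(8.81/10) = 7.603, G_4 = 10^(−7.96/10) = 0.1600
Friis cascade:
  F = 4.093 + (1.563 − 1)/0.2443 + (1.945 − 1)/8.670 + (7.603 − 1)/169.0 = 6.545
NF = 10 log₁₀(6.545) = 8.16 dB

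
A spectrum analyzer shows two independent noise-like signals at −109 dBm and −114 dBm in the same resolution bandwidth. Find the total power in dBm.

Convert to linear, add, convert back:
P₁ = 1.26×10⁻¹⁴ W, P₂ = 3.98×10⁻¹⁵ W
P_tot = 1.66×10⁻¹⁴ W → 10 log₁₀(P_tot / 10⁻³) = −107.8 dBm

−107.8 dBm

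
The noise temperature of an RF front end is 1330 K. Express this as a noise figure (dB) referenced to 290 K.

7.47 dB

F = 1 + T_e/T₀ = 1 + 1330/290 = 5.58621
NF = 10 log₁₀(5.58621) = 7.47 dB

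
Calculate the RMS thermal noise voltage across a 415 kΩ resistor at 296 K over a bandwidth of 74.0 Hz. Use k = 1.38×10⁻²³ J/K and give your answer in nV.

V_n = √(4kTRB)
4kTRB = 4 × 1.38×10⁻²³ × 296 × 4.15×10⁵ × 7.40×10¹ = 5.02×10⁻¹³ V²
V_n = √(5.02×10⁻¹³) = 7.08×10⁻⁷ V = 708 nV

708 nV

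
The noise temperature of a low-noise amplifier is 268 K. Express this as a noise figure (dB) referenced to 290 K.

F = 1 + T_e/T₀ = 1 + 268/290 = 1.92414
NF = 10 log₁₀(1.92414) = 2.84 dB

2.84 dB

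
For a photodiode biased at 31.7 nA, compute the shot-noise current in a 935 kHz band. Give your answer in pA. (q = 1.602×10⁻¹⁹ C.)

97.4 pA

I_n = √(2qI·B)
2qI·B = 2 × 1.602×10⁻¹⁹ × 3.17×10⁻⁸ × 9.35×10⁵ = 9.50×10⁻²¹ A²
I_n = √(9.50×10⁻²¹) = 9.74×10⁻¹¹ A = 97.4 pA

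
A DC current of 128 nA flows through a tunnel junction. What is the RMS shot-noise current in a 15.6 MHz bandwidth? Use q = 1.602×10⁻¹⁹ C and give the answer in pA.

800 pA

I_n = √(2qI·B)
2qI·B = 2 × 1.602×10⁻¹⁹ × 1.28×10⁻⁷ × 1.56×10⁷ = 6.40×10⁻¹⁹ A²
I_n = √(6.40×10⁻¹⁹) = 8.00×10⁻¹⁰ A = 800 pA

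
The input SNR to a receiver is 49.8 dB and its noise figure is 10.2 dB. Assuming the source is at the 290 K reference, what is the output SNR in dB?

39.6 dB

By definition F = SNR_in/SNR_out, so in dB: SNR_out = SNR_in − NF
SNR_out = 49.8 − 10.2 = 39.6 dB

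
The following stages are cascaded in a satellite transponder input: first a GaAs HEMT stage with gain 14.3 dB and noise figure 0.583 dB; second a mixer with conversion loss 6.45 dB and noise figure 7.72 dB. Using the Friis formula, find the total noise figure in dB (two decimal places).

Convert to linear (a loss of L dB is a gain of −L dB): F_i = 10^(NF_i/10), G_i = 10^(G_i,dB/10)
  Stage 1: F_1 = 10^(0.583/10) = 1.144, G_1 = 10^(14.3/10) = 26.92
  Stage 2: F_2 = 10^(7.72/10) = 5.916, G_2 = 10^(−6.45/10) = 0.2265
Friis cascade:
  F = 1.144 + (5.916 − 1)/26.92 = 1.326
NF = 10 log₁₀(1.326) = 1.23 dB

1.23 dB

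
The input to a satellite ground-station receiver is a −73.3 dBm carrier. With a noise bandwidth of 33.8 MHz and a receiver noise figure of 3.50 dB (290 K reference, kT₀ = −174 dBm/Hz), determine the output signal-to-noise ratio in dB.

Noise floor: N = −174 + 10 log₁₀(B) + NF
10 log₁₀(3.38×10⁷) = 75.29 dB
N = −174 + 75.29 + 3.50 = −95.21 dBm
SNR = P_sig − N = −73.3 − (−95.21) = 21.91 dB → 21.9 dB

21.9 dB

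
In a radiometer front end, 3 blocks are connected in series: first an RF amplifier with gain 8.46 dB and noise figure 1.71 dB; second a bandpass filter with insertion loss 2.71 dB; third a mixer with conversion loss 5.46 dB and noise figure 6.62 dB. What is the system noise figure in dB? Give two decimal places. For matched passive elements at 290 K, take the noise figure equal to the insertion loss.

4.09 dB

Convert to linear (a loss of L dB is a gain of −L dB): F_i = 10^(NF_i/10), G_i = 10^(G_i,dB/10)
  Stage 1: F_1 = 10^(1.71/10) = 1.483, G_1 = 10^(8.46/10) = 7.015
  Stage 2: F_2 = 10^(2.71/10) = 1.866, G_2 = 10^(−2.71/10) = 0.5358
  Stage 3: F_3 = 10^(6.62/10) = 4.592, G_3 = 10^(−5.46/10) = 0.2844
Friis cascade:
  F = 1.483 + (1.866 − 1)/7.015 + (4.592 − 1)/3.758 = 2.562
NF = 10 log₁₀(2.562) = 4.09 dB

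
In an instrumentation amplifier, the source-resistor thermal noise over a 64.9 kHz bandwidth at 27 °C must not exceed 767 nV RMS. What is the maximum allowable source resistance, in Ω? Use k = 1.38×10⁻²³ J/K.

547 Ω

T = 27 °C + 273.15 = 300.15 K
Johnson–Nyquist: V_n = √(4kTRB) ⇒ R = V_n² / (4kTB)
4kTB = 4 × 1.38×10⁻²³ × 300.15 × 6.49×10⁴ = 1.08×10⁻¹⁵
R = (7.67×10⁻⁷)² / 1.08×10⁻¹⁵ = 5.47×10² Ω = 547 Ω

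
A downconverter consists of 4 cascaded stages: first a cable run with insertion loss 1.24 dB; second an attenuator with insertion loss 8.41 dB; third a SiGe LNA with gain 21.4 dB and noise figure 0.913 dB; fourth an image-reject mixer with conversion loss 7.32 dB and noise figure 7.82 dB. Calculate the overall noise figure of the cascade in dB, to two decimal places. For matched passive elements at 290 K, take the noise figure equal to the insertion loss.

10.69 dB

Convert to linear (a loss of L dB is a gain of −L dB): F_i = 10^(NF_i/10), G_i = 10^(G_i,dB/10)
  Stage 1: F_1 = 10^(1.24/10) = 1.330, G_1 = 10^(−1.24/10) = 0.7516
  Stage 2: F_2 = 10^(8.41/10) = 6.934, G_2 = 10^(−8.41/10) = 0.1442
  Stage 3: F_3 = 10^(0.913/10) = 1.234, G_3 = 10^(21.4/10) = 138.0
  Stage 4: F_4 = 10^(7.82/10) = 6.053, G_4 = 10^(−7.32/10) = 0.1854
Friis cascade:
  F = 1.330 + (6.934 − 1)/0.7516 + (1.234 − 1)/0.1084 + (6.053 − 1)/14.96 = 11.72
NF = 10 log₁₀(11.72) = 10.69 dB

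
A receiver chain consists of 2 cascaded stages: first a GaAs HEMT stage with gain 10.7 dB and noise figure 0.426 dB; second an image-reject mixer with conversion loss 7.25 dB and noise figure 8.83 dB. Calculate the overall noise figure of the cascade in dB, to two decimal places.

2.22 dB

Convert to linear (a loss of L dB is a gain of −L dB): F_i = 10^(NF_i/10), G_i = 10^(G_i,dB/10)
  Stage 1: F_1 = 10^(0.426/10) = 1.103, G_1 = 10^(10.7/10) = 11.75
  Stage 2: F_2 = 10^(8.83/10) = 7.638, G_2 = 10^(−7.25/10) = 0.1884
Friis cascade:
  F = 1.103 + (7.638 − 1)/11.75 = 1.668
NF = 10 log₁₀(1.668) = 2.22 dB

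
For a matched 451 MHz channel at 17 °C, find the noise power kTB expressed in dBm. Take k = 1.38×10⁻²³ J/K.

T = 17 °C + 273.15 = 290.15 K
P_n = kTB = 1.38×10⁻²³ × 290.15 × 4.51×10⁸ = 1.81×10⁻¹² W
In dBm: 10 log₁₀(1.81×10⁻¹² / 10⁻³) = −87.4 dBm

−87.4 dBm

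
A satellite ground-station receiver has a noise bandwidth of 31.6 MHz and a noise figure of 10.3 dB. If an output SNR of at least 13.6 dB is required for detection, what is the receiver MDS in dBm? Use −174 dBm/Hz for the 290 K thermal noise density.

−75.1 dBm

Sensitivity = −174 + 10 log₁₀(B) + NF + SNR_min
= −174 + 75 + 10.3 + 13.6
= −75.1 dBm → −75.1 dBm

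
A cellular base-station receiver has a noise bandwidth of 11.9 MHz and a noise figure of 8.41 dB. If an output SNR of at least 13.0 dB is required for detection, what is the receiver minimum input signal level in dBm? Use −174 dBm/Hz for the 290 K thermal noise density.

Sensitivity = −174 + 10 log₁₀(B) + NF + SNR_min
= −174 + 70.76 + 8.41 + 13.0
= −81.83 dBm → −81.8 dBm

−81.8 dBm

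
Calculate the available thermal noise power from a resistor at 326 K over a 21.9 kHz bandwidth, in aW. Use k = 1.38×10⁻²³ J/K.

P_n = kTB = 1.38×10⁻²³ × 326 × 2.19×10⁴ = 9.85×10⁻¹⁷ W = 98.5 aW

98.5 aW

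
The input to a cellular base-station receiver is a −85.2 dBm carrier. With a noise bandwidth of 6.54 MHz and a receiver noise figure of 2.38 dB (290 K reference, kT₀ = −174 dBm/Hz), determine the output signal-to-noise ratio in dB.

18.3 dB

Noise floor: N = −174 + 10 log₁₀(B) + NF
10 log₁₀(6.54×10⁶) = 68.16 dB
N = −174 + 68.16 + 2.38 = −103.46 dBm
SNR = P_sig − N = −85.2 − (−103.46) = 18.26 dB → 18.3 dB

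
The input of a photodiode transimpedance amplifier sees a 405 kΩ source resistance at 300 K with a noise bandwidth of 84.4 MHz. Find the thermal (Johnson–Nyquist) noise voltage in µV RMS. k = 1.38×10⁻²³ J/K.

V_n = √(4kTRB)
4kTRB = 4 × 1.38×10⁻²³ × 300 × 4.05×10⁵ × 8.44×10⁷ = 5.66×10⁻⁷ V²
V_n = √(5.66×10⁻⁷) = 7.52×10⁻⁴ V = 752 µV

752 µV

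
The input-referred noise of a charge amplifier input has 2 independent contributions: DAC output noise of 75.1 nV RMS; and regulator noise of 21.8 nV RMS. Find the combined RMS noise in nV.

Uncorrelated sources add in power (mean-square): V_tot = √(ΣV_i²)
V_tot = √[(7.51×10⁻⁸)² + (2.18×10⁻⁸)²] = 7.82×10⁻⁸ V = 78.2 nV

78.2 nV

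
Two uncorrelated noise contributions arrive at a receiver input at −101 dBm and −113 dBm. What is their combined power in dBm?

Convert to linear, add, convert back:
P₁ = 7.94×10⁻¹⁴ W, P₂ = 5.01×10⁻¹⁵ W
P_tot = 8.44×10⁻¹⁴ W → 10 log₁₀(P_tot / 10⁻³) = −100.7 dBm

−100.7 dBm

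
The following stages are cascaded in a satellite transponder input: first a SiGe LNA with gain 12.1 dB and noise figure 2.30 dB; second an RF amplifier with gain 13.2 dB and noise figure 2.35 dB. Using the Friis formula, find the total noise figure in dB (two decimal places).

Convert to linear (a loss of L dB is a gain of −L dB): F_i = 10^(NF_i/10), G_i = 10^(G_i,dB/10)
  Stage 1: F_1 = 10^(2.30/10) = 1.698, G_1 = 10^(12.1/10) = 16.22
  Stage 2: F_2 = 10^(2.35/10) = 1.718, G_2 = 10^(13.2/10) = 20.89
Friis cascade:
  F = 1.698 + (1.718 − 1)/16.22 = 1.743
NF = 10 log₁₀(1.743) = 2.41 dB

2.41 dB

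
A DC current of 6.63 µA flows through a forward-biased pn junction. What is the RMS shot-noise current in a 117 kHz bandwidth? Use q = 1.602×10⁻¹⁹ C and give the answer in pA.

499 pA

I_n = √(2qI·B)
2qI·B = 2 × 1.602×10⁻¹⁹ × 6.63×10⁻⁶ × 1.17×10⁵ = 2.49×10⁻¹⁹ A²
I_n = √(2.49×10⁻¹⁹) = 4.99×10⁻¹⁰ A = 499 pA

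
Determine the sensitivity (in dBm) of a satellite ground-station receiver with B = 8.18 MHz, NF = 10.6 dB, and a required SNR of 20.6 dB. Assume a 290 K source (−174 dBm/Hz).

−73.7 dBm

Sensitivity = −174 + 10 log₁₀(B) + NF + SNR_min
= −174 + 69.13 + 10.6 + 20.6
= −73.67 dBm → −73.7 dBm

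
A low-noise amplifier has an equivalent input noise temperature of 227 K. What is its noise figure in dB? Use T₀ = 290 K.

F = 1 + T_e/T₀ = 1 + 227/290 = 1.78276
NF = 10 log₁₀(1.78276) = 2.51 dB

2.51 dB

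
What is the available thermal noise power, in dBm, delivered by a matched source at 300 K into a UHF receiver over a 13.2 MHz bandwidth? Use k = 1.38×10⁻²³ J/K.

P_n = kTB = 1.38×10⁻²³ × 300 × 1.32×10⁷ = 5.46×10⁻¹⁴ W
In dBm: 10 log₁₀(5.46×10⁻¹⁴ / 10⁻³) = −102.6 dBm

−102.6 dBm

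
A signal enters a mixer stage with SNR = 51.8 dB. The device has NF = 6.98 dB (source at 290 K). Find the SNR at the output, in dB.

By definition F = SNR_in/SNR_out, so in dB: SNR_out = SNR_in − NF
SNR_out = 51.8 − 6.98 = 44.82 dB

44.82 dB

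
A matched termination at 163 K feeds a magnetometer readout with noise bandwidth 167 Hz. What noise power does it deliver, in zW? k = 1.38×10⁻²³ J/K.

P_n = kTB = 1.38×10⁻²³ × 163 × 1.67×10² = 3.76×10⁻¹⁹ W = 376 zW

376 zW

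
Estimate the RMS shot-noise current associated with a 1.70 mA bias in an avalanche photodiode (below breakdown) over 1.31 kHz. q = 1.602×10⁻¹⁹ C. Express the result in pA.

845 pA

I_n = √(2qI·B)
2qI·B = 2 × 1.602×10⁻¹⁹ × 1.70×10⁻³ × 1.31×10³ = 7.14×10⁻¹⁹ A²
I_n = √(7.14×10⁻¹⁹) = 8.45×10⁻¹⁰ A = 845 pA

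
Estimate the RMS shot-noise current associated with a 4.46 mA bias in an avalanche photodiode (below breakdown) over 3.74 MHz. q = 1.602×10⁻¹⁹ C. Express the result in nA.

73.1 nA

I_n = √(2qI·B)
2qI·B = 2 × 1.602×10⁻¹⁹ × 4.46×10⁻³ × 3.74×10⁶ = 5.34×10⁻¹⁵ A²
I_n = √(5.34×10⁻¹⁵) = 7.31×10⁻⁸ A = 73.1 nA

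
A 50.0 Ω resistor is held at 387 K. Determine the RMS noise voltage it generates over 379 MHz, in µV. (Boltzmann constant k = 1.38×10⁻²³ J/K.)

20.1 µV

V_n = √(4kTRB)
4kTRB = 4 × 1.38×10⁻²³ × 387 × 5.00×10¹ × 3.79×10⁸ = 4.05×10⁻¹⁰ V²
V_n = √(4.05×10⁻¹⁰) = 2.01×10⁻⁵ V = 20.1 µV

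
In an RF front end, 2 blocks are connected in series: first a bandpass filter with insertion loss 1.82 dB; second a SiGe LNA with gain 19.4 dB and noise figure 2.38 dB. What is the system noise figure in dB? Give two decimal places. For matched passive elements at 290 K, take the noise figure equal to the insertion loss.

Convert to linear (a loss of L dB is a gain of −L dB): F_i = 10^(NF_i/10), G_i = 10^(G_i,dB/10)
  Stage 1: F_1 = 10^(1.82/10) = 1.521, G_1 = 10^(−1.82/10) = 0.6577
  Stage 2: F_2 = 10^(2.38/10) = 1.730, G_2 = 10^(19.4/10) = 87.10
Friis cascade:
  F = 1.521 + (1.730 − 1)/0.6577 = 2.630
NF = 10 log₁₀(2.630) = 4.20 dB

4.20 dB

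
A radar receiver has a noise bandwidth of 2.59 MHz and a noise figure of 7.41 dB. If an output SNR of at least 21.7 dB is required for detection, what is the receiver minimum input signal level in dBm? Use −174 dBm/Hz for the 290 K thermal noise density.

−80.8 dBm

Sensitivity = −174 + 10 log₁₀(B) + NF + SNR_min
= −174 + 64.13 + 7.41 + 21.7
= −80.76 dBm → −80.8 dBm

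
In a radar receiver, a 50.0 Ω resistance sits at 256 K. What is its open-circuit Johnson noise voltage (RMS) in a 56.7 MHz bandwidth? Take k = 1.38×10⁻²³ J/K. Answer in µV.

6.33 µV

V_n = √(4kTRB)
4kTRB = 4 × 1.38×10⁻²³ × 256 × 5.00×10¹ × 5.67×10⁷ = 4.01×10⁻¹¹ V²
V_n = √(4.01×10⁻¹¹) = 6.33×10⁻⁶ V = 6.33 µV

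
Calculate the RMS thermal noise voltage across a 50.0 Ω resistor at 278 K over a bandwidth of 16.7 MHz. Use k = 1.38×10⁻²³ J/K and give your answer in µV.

V_n = √(4kTRB)
4kTRB = 4 × 1.38×10⁻²³ × 278 × 5.00×10¹ × 1.67×10⁷ = 1.28×10⁻¹¹ V²
V_n = √(1.28×10⁻¹¹) = 3.58×10⁻⁶ V = 3.58 µV

3.58 µV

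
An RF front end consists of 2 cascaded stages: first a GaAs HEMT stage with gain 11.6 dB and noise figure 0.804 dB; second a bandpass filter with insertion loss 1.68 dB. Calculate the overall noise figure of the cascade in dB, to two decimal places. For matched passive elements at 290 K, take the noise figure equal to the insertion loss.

0.92 dB

Convert to linear (a loss of L dB is a gain of −L dB): F_i = 10^(NF_i/10), G_i = 10^(G_i,dB/10)
  Stage 1: F_1 = 10^(0.804/10) = 1.203, G_1 = 10^(11.6/10) = 14.45
  Stage 2: F_2 = 10^(1.68/10) = 1.472, G_2 = 10^(−1.68/10) = 0.6792
Friis cascade:
  F = 1.203 + (1.472 − 1)/14.45 = 1.236
NF = 10 log₁₀(1.236) = 0.92 dB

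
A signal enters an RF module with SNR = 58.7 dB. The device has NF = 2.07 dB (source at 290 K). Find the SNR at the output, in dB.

56.63 dB

By definition F = SNR_in/SNR_out, so in dB: SNR_out = SNR_in − NF
SNR_out = 58.7 − 2.07 = 56.63 dB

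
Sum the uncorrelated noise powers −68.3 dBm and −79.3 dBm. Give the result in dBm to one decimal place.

Convert to linear, add, convert back:
P₁ = 1.48×10⁻¹⁰ W, P₂ = 1.17×10⁻¹¹ W
P_tot = 1.60×10⁻¹⁰ W → 10 log₁₀(P_tot / 10⁻³) = −68.0 dBm

−68.0 dBm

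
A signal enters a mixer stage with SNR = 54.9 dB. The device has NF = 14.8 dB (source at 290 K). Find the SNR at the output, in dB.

By definition F = SNR_in/SNR_out, so in dB: SNR_out = SNR_in − NF
SNR_out = 54.9 − 14.8 = 40.1 dB

40.1 dB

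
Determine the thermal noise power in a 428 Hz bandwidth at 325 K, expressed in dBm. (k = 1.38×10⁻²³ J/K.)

−147.2 dBm

P_n = kTB = 1.38×10⁻²³ × 325 × 4.28×10² = 1.92×10⁻¹⁸ W
In dBm: 10 log₁₀(1.92×10⁻¹⁸ / 10⁻³) = −147.2 dBm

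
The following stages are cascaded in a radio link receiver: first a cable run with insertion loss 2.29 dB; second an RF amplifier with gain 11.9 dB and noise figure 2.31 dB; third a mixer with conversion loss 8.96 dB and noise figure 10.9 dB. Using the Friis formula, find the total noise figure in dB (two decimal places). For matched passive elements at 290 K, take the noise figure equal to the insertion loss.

6.15 dB

Convert to linear (a loss of L dB is a gain of −L dB): F_i = 10^(NF_i/10), G_i = 10^(G_i,dB/10)
  Stage 1: F_1 = 10^(2.29/10) = 1.694, G_1 = 10^(−2.29/10) = 0.5902
  Stage 2: F_2 = 10^(2.31/10) = 1.702, G_2 = 10^(11.9/10) = 15.49
  Stage 3: F_3 = 10^(10.9/10) = 12.30, G_3 = 10^(−8.96/10) = 0.1271
Friis cascade:
  F = 1.694 + (1.702 − 1)/0.5902 + (12.30 − 1)/9.141 = 4.120
NF = 10 log₁₀(4.120) = 6.15 dB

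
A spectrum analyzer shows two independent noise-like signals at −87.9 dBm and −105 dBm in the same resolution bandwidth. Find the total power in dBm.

−87.8 dBm

Convert to linear, add, convert back:
P₁ = 1.62×10⁻¹² W, P₂ = 3.16×10⁻¹⁴ W
P_tot = 1.65×10⁻¹² W → 10 log₁₀(P_tot / 10⁻³) = −87.8 dBm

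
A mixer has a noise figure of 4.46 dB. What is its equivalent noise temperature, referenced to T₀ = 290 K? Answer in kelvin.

520 K

F = 10^(4.46/10) = 2.79254
T_e = (F − 1)·T₀ = (2.79254 − 1) × 290 = 520 K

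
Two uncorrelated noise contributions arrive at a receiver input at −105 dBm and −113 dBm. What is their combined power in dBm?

−104.4 dBm

Convert to linear, add, convert back:
P₁ = 3.16×10⁻¹⁴ W, P₂ = 5.01×10⁻¹⁵ W
P_tot = 3.66×10⁻¹⁴ W → 10 log₁₀(P_tot / 10⁻³) = −104.4 dBm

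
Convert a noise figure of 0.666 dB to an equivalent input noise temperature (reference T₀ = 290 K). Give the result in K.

48.1 K

F = 10^(0.666/10) = 1.16574
T_e = (F − 1)·T₀ = (1.16574 − 1) × 290 = 48.1 K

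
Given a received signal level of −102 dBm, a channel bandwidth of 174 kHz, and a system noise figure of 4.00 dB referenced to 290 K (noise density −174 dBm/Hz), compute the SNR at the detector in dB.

15.6 dB

Noise floor: N = −174 + 10 log₁₀(B) + NF
10 log₁₀(1.74×10⁵) = 52.41 dB
N = −174 + 52.41 + 4.00 = −117.59 dBm
SNR = P_sig − N = −102 − (−117.59) = 15.59 dB → 15.6 dB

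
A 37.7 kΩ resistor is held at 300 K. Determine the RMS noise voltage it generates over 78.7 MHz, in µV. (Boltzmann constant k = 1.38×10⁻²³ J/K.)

222 µV

V_n = √(4kTRB)
4kTRB = 4 × 1.38×10⁻²³ × 300 × 3.77×10⁴ × 7.87×10⁷ = 4.91×10⁻⁸ V²
V_n = √(4.91×10⁻⁸) = 2.22×10⁻⁴ V = 222 µV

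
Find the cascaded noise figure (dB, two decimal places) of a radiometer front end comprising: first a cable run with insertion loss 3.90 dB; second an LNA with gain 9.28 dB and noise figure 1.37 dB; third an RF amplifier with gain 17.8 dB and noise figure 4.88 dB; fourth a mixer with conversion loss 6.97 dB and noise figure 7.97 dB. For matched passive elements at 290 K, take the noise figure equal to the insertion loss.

Convert to linear (a loss of L dB is a gain of −L dB): F_i = 10^(NF_i/10), G_i = 10^(G_i,dB/10)
  Stage 1: F_1 = 10^(3.90/10) = 2.455, G_1 = 10^(−3.90/10) = 0.4074
  Stage 2: F_2 = 10^(1.37/10) = 1.371, G_2 = 10^(9.28/10) = 8.472
  Stage 3: F_3 = 10^(4.88/10) = 3.076, G_3 = 10^(17.8/10) = 60.26
  Stage 4: F_4 = 10^(7.97/10) = 6.266, G_4 = 10^(−6.97/10) = 0.2009
Friis cascade:
  F = 2.455 + (1.371 − 1)/0.4074 + (3.076 − 1)/3.451 + (6.266 − 1)/208.0 = 3.992
NF = 10 log₁₀(3.992) = 6.01 dB

6.01 dB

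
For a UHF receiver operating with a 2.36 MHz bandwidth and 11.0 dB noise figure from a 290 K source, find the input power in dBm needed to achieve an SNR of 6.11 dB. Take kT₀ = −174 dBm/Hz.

−93.2 dBm

Sensitivity = −174 + 10 log₁₀(B) + NF + SNR_min
= −174 + 63.73 + 11.0 + 6.11
= −93.16 dBm → −93.2 dBm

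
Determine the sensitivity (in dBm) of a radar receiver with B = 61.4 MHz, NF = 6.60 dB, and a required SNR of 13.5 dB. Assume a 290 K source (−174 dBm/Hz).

−76.0 dBm

Sensitivity = −174 + 10 log₁₀(B) + NF + SNR_min
= −174 + 77.88 + 6.60 + 13.5
= −76.02 dBm → −76.0 dBm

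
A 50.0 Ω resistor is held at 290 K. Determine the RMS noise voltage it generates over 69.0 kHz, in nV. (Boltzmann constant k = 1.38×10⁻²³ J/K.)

235 nV

V_n = √(4kTRB)
4kTRB = 4 × 1.38×10⁻²³ × 290 × 5.00×10¹ × 6.90×10⁴ = 5.52×10⁻¹⁴ V²
V_n = √(5.52×10⁻¹⁴) = 2.35×10⁻⁷ V = 235 nV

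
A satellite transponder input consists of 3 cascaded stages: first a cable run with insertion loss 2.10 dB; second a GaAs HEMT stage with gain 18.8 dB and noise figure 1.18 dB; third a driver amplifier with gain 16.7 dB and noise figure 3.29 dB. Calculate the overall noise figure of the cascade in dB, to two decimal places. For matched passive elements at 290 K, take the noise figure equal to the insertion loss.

Convert to linear (a loss of L dB is a gain of −L dB): F_i = 10^(NF_i/10), G_i = 10^(G_i,dB/10)
  Stage 1: F_1 = 10^(2.10/10) = 1.622, G_1 = 10^(−2.10/10) = 0.6166
  Stage 2: F_2 = 10^(1.18/10) = 1.312, G_2 = 10^(18.8/10) = 75.86
  Stage 3: F_3 = 10^(3.29/10) = 2.133, G_3 = 10^(16.7/10) = 46.77
Friis cascade:
  F = 1.622 + (1.312 − 1)/0.6166 + (2.133 − 1)/46.77 = 2.152
NF = 10 log₁₀(2.152) = 3.33 dB

3.33 dB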